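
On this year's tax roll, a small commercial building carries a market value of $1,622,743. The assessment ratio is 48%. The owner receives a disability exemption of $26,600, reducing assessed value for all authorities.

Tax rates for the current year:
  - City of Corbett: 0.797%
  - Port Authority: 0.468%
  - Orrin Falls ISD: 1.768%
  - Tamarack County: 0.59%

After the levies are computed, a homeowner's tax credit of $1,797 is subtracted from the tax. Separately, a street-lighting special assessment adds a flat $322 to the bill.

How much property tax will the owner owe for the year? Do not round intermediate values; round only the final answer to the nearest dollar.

$25,781

Assessed value = $1,622,743 × 0.48 = $778,916.64
Taxable value = $778,916.64 − $26,600 = $752,316.64
City of Corbett: $752,316.64 × 0.00797 = $5,995.9636208
Port Authority: $752,316.64 × 0.00468 = $3,520.8418752
Orrin Falls ISD: $752,316.64 × 0.01768 = $13,300.9581952
Tamarack County: $752,316.64 × 0.0059 = $4,438.668176
Levies subtotal = $27,256.4318672
After credit = $27,256.4318672 − $1,797 = $25,459.4318672
Total = $25,459.4318672 + $322 = $25,781.4318672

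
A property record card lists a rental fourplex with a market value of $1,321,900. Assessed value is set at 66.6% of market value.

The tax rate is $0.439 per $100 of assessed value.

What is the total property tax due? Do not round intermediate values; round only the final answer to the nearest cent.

$3,864.89

Assessed value = $1,321,900 × 0.666 = $880,385.4
Tax = $880,385.4 × 0.00439 = $3,864.891906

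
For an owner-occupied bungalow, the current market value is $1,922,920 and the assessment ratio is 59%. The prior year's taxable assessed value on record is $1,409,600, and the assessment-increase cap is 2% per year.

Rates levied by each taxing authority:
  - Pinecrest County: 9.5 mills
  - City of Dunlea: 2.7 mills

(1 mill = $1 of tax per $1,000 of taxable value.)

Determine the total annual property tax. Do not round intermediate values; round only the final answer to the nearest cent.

Uncapped assessed value = $1,922,920 × 0.59 = $1,134,522.8
Cap limit = $1,409,600 × 1.02 = $1,437,792
Taxable assessed value = min($1,134,522.8, $1,437,792) = $1,134,522.8 (cap does not bind)
Pinecrest County: $1,134,522.8 × 0.0095 = $10,777.9666
City of Dunlea: $1,134,522.8 × 0.0027 = $3,063.21156
Total = $13,841.17816

$13,841.18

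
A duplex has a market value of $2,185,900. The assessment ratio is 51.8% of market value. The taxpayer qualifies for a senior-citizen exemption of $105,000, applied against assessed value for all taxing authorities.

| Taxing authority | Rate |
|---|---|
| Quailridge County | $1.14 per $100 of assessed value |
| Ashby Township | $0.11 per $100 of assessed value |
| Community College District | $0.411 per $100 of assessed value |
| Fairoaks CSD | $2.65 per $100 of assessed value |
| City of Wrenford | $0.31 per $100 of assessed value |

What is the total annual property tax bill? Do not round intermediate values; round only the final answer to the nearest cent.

Assessed value = $2,185,900 × 0.518 = $1,132,296.2
Taxable value = $1,132,296.2 − $105,000 = $1,027,296.2
Quailridge County: $1,027,296.2 × 0.0114 = $11,711.17668
Ashby Township: $1,027,296.2 × 0.0011 = $1,130.02582
Community College District: $1,027,296.2 × 0.00411 = $4,222.187382
Fairoaks CSD: $1,027,296.2 × 0.0265 = $27,223.3493
City of Wrenford: $1,027,296.2 × 0.0031 = $3,184.61822
Total = $11,711.17668 + $1,130.02582 + $4,222.187382 + $27,223.3493 + $3,184.61822 = $47,471.357402

$47,471.36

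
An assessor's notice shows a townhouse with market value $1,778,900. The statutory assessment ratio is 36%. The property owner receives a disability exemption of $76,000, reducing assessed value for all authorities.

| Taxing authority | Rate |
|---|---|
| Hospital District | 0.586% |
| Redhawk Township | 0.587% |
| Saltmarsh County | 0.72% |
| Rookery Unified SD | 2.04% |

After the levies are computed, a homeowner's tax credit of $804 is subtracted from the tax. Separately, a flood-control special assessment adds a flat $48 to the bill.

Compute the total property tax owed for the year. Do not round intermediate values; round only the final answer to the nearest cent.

$21,442.01

Assessed value = $1,778,900 × 0.36 = $640,404
Taxable value = $640,404 − $76,000 = $564,404
Hospital District: $564,404 × 0.00586 = $3,307.40744
Redhawk Township: $564,404 × 0.00587 = $3,313.05148
Saltmarsh County: $564,404 × 0.0072 = $4,063.7088
Rookery Unified SD: $564,404 × 0.0204 = $11,513.8416
Levies subtotal = $22,198.00932
After credit = $22,198.00932 − $804 = $21,394.00932
Total = $21,394.00932 + $48 = $21,442.00932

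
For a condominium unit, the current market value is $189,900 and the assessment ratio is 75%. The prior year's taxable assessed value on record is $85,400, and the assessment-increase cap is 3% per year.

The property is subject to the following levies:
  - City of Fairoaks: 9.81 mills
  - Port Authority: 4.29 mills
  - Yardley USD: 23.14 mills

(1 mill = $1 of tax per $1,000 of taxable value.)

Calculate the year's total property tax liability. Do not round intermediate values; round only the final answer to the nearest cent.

$3,275.70

Uncapped assessed value = $189,900 × 0.75 = $142,425
Cap limit = $85,400 × 1.03 = $87,962
Taxable assessed value = min($142,425, $87,962) = $87,962 (cap binds)
City of Fairoaks: $87,962 × 0.00981 = $862.90722
Port Authority: $87,962 × 0.00429 = $377.35698
Yardley USD: $87,962 × 0.02314 = $2,035.44068
Total = $3,275.70488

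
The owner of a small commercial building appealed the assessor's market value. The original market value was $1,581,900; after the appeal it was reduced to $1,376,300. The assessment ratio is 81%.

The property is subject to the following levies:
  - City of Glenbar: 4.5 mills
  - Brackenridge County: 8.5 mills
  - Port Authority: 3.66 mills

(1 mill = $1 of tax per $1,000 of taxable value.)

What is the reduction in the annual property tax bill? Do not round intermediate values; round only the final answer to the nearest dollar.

$2,774

Old assessed value = $1,581,900 × 0.81 = $1,281,339
New assessed value = $1,376,300 × 0.81 = $1,114,803
Combined rate = 0.0045 + 0.0085 + 0.00366 = 0.01666
Old tax = $1,281,339 × 0.01666 = $21,347.10774
New tax = $1,114,803 × 0.01666 = $18,572.61798
Reduction = $21,347.10774 − $18,572.61798 = $2,774.48976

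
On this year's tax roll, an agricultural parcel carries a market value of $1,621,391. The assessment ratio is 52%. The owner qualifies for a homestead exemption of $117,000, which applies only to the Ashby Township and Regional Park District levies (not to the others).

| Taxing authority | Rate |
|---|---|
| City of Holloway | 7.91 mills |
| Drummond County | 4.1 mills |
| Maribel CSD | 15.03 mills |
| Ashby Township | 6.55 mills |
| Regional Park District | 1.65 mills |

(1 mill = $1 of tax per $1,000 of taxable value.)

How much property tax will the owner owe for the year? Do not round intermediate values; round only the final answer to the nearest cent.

$28,752.27

Assessed value = $1,621,391 × 0.52 = $843,123.32
City of Holloway: $843,123.32 × 0.00791 = $6,669.1054612
Drummond County: $843,123.32 × 0.0041 = $3,456.805612
Maribel CSD: $843,123.32 × 0.01503 = $12,672.1434996
Ashby Township: ($843,123.32 − $117,000) × 0.00655 = $726,123.32 × 0.00655 = $4,756.107746
Regional Park District: ($843,123.32 − $117,000) × 0.00165 = $726,123.32 × 0.00165 = $1,198.103478
Total = $28,752.2657968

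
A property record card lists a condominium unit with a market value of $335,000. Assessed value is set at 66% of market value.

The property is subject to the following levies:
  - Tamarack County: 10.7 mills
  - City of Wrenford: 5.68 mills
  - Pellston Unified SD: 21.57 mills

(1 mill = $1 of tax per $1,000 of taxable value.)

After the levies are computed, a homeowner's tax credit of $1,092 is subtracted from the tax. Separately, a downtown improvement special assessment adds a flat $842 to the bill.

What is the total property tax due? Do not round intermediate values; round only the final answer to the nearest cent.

Assessed value = $335,000 × 0.66 = $221,100
Tamarack County: $221,100 × 0.0107 = $2,365.77
City of Wrenford: $221,100 × 0.00568 = $1,255.848
Pellston Unified SD: $221,100 × 0.02157 = $4,769.127
Levies subtotal = $8,390.745
After credit = $8,390.745 − $1,092 = $7,298.745
Total = $7,298.745 + $842 = $8,140.745

$8,140.75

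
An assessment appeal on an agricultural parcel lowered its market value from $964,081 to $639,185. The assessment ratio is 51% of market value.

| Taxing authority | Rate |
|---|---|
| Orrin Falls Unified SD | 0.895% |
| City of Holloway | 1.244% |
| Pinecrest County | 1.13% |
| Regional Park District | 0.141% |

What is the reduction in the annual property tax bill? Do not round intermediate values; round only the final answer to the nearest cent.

Old assessed value = $964,081 × 0.51 = $491,681.31
New assessed value = $639,185 × 0.51 = $325,984.35
Combined rate = 0.00895 + 0.01244 + 0.0113 + 0.00141 = 0.0341
Old tax = $491,681.31 × 0.0341 = $16,766.332671
New tax = $325,984.35 × 0.0341 = $11,116.066335
Reduction = $16,766.332671 − $11,116.066335 = $5,650.266336

$5,650.27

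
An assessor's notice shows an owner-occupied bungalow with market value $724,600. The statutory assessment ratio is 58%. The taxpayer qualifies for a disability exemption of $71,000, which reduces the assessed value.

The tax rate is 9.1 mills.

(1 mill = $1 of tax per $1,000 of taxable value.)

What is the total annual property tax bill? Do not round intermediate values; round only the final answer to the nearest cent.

$3,178.34

Assessed value = $724,600 × 0.58 = $420,268
Taxable value = $420,268 − $71,000 = $349,268
Tax = $349,268 × 0.0091 = $3,178.3388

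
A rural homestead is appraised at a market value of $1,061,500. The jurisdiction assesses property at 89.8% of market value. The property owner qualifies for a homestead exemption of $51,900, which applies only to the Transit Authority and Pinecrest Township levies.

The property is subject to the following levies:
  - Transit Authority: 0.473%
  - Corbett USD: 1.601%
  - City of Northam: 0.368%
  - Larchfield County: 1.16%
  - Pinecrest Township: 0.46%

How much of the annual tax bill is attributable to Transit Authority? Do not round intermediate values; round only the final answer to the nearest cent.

$4,263.28

Assessed value = $1,061,500 × 0.898 = $953,227
Transit Authority taxable value = $953,227 − $51,900 = $901,327
Transit Authority levy = $901,327 × 0.00473 = $4,263.27671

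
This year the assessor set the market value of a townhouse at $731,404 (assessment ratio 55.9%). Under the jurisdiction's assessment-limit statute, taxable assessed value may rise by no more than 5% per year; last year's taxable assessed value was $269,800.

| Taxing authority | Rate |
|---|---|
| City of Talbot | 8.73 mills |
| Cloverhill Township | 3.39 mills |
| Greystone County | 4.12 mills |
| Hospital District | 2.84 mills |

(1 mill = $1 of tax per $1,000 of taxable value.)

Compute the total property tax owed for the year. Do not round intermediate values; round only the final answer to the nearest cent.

Uncapped assessed value = $731,404 × 0.559 = $408,854.836
Cap limit = $269,800 × 1.05 = $283,290
Taxable assessed value = min($408,854.836, $283,290) = $283,290 (cap binds)
City of Talbot: $283,290 × 0.00873 = $2,473.1217
Cloverhill Township: $283,290 × 0.00339 = $960.3531
Greystone County: $283,290 × 0.00412 = $1,167.1548
Hospital District: $283,290 × 0.00284 = $804.5436
Total = $5,405.1732

$5,405.17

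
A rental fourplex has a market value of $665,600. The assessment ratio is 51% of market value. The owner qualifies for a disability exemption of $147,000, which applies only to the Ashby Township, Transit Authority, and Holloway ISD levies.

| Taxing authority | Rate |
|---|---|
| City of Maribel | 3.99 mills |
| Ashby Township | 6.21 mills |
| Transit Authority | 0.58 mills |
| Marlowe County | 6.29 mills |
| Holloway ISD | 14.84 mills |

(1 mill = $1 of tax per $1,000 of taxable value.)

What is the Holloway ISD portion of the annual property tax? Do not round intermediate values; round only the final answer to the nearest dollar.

Assessed value = $665,600 × 0.51 = $339,456
Holloway ISD taxable value = $339,456 − $147,000 = $192,456
Holloway ISD levy = $192,456 × 0.01484 = $2,856.04704

$2,856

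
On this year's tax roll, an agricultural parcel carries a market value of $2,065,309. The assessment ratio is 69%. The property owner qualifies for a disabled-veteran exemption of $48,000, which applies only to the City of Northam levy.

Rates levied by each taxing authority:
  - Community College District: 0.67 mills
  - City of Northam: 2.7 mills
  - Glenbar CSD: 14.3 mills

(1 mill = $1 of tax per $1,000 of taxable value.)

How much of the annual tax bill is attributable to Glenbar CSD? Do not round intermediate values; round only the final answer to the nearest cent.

$20,378.40

Assessed value = $2,065,309 × 0.69 = $1,425,063.21
Glenbar CSD taxable value = $1,425,063.21 (exemption does not apply)
Glenbar CSD levy = $1,425,063.21 × 0.0143 = $20,378.403903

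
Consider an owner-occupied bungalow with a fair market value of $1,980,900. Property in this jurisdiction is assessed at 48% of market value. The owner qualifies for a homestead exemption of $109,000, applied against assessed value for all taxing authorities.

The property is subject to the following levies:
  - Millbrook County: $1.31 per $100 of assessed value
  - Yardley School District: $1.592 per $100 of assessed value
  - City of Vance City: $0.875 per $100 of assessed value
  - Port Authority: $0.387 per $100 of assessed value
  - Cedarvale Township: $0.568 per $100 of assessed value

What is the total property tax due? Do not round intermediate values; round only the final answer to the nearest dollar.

$39,835

Assessed value = $1,980,900 × 0.48 = $950,832
Taxable value = $950,832 − $109,000 = $841,832
Millbrook County: $841,832 × 0.0131 = $11,027.9992
Yardley School District: $841,832 × 0.01592 = $13,401.96544
City of Vance City: $841,832 × 0.00875 = $7,366.03
Port Authority: $841,832 × 0.00387 = $3,257.88984
Cedarvale Township: $841,832 × 0.00568 = $4,781.60576
Total = $11,027.9992 + $13,401.96544 + $7,366.03 + $3,257.88984 + $4,781.60576 = $39,835.49024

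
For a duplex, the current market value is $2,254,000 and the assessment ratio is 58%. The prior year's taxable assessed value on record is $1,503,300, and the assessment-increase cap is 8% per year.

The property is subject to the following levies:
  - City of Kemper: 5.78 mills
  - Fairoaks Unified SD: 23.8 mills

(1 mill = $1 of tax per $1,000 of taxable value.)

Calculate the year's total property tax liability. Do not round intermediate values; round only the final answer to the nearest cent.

$38,670.53

Uncapped assessed value = $2,254,000 × 0.58 = $1,307,320
Cap limit = $1,503,300 × 1.08 = $1,623,564
Taxable assessed value = min($1,307,320, $1,623,564) = $1,307,320 (cap does not bind)
City of Kemper: $1,307,320 × 0.00578 = $7,556.3096
Fairoaks Unified SD: $1,307,320 × 0.0238 = $31,114.216
Total = $38,670.5256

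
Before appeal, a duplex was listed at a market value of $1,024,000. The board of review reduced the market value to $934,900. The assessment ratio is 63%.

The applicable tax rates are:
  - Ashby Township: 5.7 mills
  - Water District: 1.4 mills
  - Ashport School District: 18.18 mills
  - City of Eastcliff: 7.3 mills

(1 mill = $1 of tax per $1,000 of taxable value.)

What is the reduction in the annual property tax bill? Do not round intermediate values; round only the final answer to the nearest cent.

$1,828.81

Old assessed value = $1,024,000 × 0.63 = $645,120
New assessed value = $934,900 × 0.63 = $588,987
Combined rate = 0.0057 + 0.0014 + 0.01818 + 0.0073 = 0.03258
Old tax = $645,120 × 0.03258 = $21,018.0096
New tax = $588,987 × 0.03258 = $19,189.19646
Reduction = $21,018.0096 − $19,189.19646 = $1,828.81314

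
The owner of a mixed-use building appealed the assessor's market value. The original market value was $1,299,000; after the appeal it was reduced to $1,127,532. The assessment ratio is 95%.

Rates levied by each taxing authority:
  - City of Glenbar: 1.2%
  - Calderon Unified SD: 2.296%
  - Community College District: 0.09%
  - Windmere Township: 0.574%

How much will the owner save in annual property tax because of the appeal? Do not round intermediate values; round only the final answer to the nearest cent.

$6,776.42

Old assessed value = $1,299,000 × 0.95 = $1,234,050
New assessed value = $1,127,532 × 0.95 = $1,071,155.4
Combined rate = 0.012 + 0.02296 + 0.0009 + 0.00574 = 0.0416
Old tax = $1,234,050 × 0.0416 = $51,336.48
New tax = $1,071,155.4 × 0.0416 = $44,560.06464
Reduction = $51,336.48 − $44,560.06464 = $6,776.41536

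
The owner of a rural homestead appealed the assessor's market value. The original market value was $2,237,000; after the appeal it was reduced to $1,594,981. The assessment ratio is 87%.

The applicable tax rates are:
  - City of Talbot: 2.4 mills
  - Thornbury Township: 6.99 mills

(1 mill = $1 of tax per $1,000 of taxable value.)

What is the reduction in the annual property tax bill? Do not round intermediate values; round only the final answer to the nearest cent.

$5,244.85

Old assessed value = $2,237,000 × 0.87 = $1,946,190
New assessed value = $1,594,981 × 0.87 = $1,387,633.47
Combined rate = 0.0024 + 0.00699 = 0.00939
Old tax = $1,946,190 × 0.00939 = $18,274.7241
New tax = $1,387,633.47 × 0.00939 = $13,029.8782833
Reduction = $18,274.7241 − $13,029.8782833 = $5,244.8458167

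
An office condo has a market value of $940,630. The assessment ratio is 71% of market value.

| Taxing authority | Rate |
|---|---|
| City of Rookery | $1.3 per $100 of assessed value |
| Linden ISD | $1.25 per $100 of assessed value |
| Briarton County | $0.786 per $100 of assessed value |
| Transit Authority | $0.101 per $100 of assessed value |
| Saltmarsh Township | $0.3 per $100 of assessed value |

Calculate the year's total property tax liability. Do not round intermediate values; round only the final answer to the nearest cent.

Assessed value = $940,630 × 0.71 = $667,847.3
City of Rookery: $667,847.3 × 0.013 = $8,682.0149
Linden ISD: $667,847.3 × 0.0125 = $8,348.09125
Briarton County: $667,847.3 × 0.00786 = $5,249.279778
Transit Authority: $667,847.3 × 0.00101 = $674.525773
Saltmarsh Township: $667,847.3 × 0.003 = $2,003.5419
Total = $8,682.0149 + $8,348.09125 + $5,249.279778 + $674.525773 + $2,003.5419 = $24,957.453601

$24,957.45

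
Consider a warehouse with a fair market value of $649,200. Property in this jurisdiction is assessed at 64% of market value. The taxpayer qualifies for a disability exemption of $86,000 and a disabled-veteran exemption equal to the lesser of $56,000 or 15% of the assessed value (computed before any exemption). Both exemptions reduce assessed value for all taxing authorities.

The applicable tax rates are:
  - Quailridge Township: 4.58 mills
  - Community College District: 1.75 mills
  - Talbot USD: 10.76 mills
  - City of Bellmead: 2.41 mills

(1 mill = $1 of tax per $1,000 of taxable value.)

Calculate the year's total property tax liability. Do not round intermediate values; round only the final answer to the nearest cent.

Assessed value = $649,200 × 0.64 = $415,488
Disabled-veteran exemption = min($56,000, 15% × $415,488) = min($56,000, $62,323.2) = $56,000 (dollar cap binds)
Taxable value = $415,488 − $86,000 − $56,000 = $273,488
Quailridge Township: $273,488 × 0.00458 = $1,252.57504
Community College District: $273,488 × 0.00175 = $478.604
Talbot USD: $273,488 × 0.01076 = $2,942.73088
City of Bellmead: $273,488 × 0.00241 = $659.10608
Total = $5,333.016

$5,333.02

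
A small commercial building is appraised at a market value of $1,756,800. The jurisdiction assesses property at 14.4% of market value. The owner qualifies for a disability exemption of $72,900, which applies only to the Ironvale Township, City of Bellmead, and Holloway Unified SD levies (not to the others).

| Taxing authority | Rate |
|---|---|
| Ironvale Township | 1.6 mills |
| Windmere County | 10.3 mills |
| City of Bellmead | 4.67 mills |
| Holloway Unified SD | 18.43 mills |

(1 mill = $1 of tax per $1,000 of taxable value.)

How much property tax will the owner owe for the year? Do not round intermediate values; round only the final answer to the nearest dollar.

$7,054

Assessed value = $1,756,800 × 0.144 = $252,979.2
Ironvale Township: ($252,979.2 − $72,900) × 0.0016 = $180,079.2 × 0.0016 = $288.12672
Windmere County: $252,979.2 × 0.0103 = $2,605.68576
City of Bellmead: ($252,979.2 − $72,900) × 0.00467 = $180,079.2 × 0.00467 = $840.969864
Holloway Unified SD: ($252,979.2 − $72,900) × 0.01843 = $180,079.2 × 0.01843 = $3,318.859656
Total = $7,053.642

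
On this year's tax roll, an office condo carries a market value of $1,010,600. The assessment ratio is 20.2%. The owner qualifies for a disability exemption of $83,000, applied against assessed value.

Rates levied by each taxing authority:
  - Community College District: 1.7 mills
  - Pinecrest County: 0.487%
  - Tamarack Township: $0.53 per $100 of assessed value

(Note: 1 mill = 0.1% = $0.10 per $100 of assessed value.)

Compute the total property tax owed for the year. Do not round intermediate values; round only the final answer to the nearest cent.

Assessed value = $1,010,600 × 0.202 = $204,141.2
Taxable value = $204,141.2 − $83,000 = $121,141.2
Community College District: $121,141.2 × 0.0017 = $205.94004
Pinecrest County: $121,141.2 × 0.00487 = $589.957644
Tamarack Township: $121,141.2 × 0.0053 = $642.04836
Total = $1,437.946044

$1,437.95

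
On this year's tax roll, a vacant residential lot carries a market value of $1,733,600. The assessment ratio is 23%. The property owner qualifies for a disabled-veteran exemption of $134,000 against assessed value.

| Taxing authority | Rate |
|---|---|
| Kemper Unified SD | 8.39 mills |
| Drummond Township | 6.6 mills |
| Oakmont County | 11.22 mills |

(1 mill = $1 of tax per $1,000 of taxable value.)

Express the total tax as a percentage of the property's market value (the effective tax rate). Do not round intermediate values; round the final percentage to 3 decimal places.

0.400%

Assessed value = $1,733,600 × 0.23 = $398,728
Taxable value = $398,728 − $134,000 = $264,728
Kemper Unified SD: $264,728 × 0.00839 = $2,221.06792
Drummond Township: $264,728 × 0.0066 = $1,747.2048
Oakmont County: $264,728 × 0.01122 = $2,970.24816
Total tax = $6,938.52088
Effective rate = $6,938.52088 ÷ $1,733,600 = 0.400% of market value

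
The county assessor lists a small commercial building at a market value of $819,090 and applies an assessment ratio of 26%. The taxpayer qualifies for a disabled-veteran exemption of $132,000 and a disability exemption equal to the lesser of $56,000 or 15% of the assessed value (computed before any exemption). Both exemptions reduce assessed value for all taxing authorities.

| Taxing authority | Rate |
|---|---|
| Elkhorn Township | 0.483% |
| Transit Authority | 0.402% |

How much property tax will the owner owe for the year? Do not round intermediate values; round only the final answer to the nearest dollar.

Assessed value = $819,090 × 0.26 = $212,963.4
Disability exemption = min($56,000, 15% × $212,963.4) = min($56,000, $31,944.51) = $31,944.51 (percentage binds)
Taxable value = $212,963.4 − $132,000 − $31,944.51 = $49,018.89
Elkhorn Township: $49,018.89 × 0.00483 = $236.7612387
Transit Authority: $49,018.89 × 0.00402 = $197.0559378
Total = $433.8171765

$434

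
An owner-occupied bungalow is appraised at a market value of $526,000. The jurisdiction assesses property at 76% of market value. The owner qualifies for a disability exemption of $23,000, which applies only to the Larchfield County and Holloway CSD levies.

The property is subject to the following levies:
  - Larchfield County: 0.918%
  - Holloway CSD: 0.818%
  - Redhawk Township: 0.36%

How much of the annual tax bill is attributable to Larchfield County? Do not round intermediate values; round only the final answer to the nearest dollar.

$3,459

Assessed value = $526,000 × 0.76 = $399,760
Larchfield County taxable value = $399,760 − $23,000 = $376,760
Larchfield County levy = $376,760 × 0.00918 = $3,458.6568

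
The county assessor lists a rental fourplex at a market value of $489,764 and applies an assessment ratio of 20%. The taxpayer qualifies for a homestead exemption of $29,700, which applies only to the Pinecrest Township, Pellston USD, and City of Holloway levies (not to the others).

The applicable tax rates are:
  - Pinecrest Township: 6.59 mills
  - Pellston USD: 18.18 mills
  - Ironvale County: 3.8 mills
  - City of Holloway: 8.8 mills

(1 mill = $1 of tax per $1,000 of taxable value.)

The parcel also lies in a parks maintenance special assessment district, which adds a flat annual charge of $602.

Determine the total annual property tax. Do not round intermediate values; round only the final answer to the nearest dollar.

Assessed value = $489,764 × 0.2 = $97,952.8
Pinecrest Township: ($97,952.8 − $29,700) × 0.00659 = $68,252.8 × 0.00659 = $449.785952
Pellston USD: ($97,952.8 − $29,700) × 0.01818 = $68,252.8 × 0.01818 = $1,240.835904
Ironvale County: $97,952.8 × 0.0038 = $372.22064
City of Holloway: ($97,952.8 − $29,700) × 0.0088 = $68,252.8 × 0.0088 = $600.62464
Levies subtotal = $2,663.467136
Total = $2,663.467136 + $602 = $3,265.467136

$3,265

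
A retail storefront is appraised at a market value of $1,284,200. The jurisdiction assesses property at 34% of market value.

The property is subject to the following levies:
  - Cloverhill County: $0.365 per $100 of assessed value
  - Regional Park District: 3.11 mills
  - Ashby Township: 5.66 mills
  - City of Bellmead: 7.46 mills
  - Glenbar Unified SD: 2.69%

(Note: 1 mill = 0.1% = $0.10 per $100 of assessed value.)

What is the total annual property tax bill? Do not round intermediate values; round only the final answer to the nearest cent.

Assessed value = $1,284,200 × 0.34 = $436,628
Cloverhill County: $436,628 × 0.00365 = $1,593.6922
Regional Park District: $436,628 × 0.00311 = $1,357.91308
Ashby Township: $436,628 × 0.00566 = $2,471.31448
City of Bellmead: $436,628 × 0.00746 = $3,257.24488
Glenbar Unified SD: $436,628 × 0.0269 = $11,745.2932
Total = $20,425.45784

$20,425.46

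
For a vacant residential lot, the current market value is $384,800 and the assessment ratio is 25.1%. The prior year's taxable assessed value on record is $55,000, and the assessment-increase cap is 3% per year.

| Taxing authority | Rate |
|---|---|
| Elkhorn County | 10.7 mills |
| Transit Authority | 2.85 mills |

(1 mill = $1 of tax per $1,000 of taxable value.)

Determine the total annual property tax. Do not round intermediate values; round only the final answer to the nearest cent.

Uncapped assessed value = $384,800 × 0.251 = $96,584.8
Cap limit = $55,000 × 1.03 = $56,650
Taxable assessed value = min($96,584.8, $56,650) = $56,650 (cap binds)
Elkhorn County: $56,650 × 0.0107 = $606.155
Transit Authority: $56,650 × 0.00285 = $161.4525
Total = $767.6075

$767.61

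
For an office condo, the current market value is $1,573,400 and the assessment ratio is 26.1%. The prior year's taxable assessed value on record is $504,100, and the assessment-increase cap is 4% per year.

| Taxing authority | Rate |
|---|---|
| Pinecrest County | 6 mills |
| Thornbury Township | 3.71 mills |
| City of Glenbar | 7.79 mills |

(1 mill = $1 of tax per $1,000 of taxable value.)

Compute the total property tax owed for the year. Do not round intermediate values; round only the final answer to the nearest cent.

Uncapped assessed value = $1,573,400 × 0.261 = $410,657.4
Cap limit = $504,100 × 1.04 = $524,264
Taxable assessed value = min($410,657.4, $524,264) = $410,657.4 (cap does not bind)
Pinecrest County: $410,657.4 × 0.006 = $2,463.9444
Thornbury Township: $410,657.4 × 0.00371 = $1,523.538954
City of Glenbar: $410,657.4 × 0.00779 = $3,199.021146
Total = $7,186.5045

$7,186.50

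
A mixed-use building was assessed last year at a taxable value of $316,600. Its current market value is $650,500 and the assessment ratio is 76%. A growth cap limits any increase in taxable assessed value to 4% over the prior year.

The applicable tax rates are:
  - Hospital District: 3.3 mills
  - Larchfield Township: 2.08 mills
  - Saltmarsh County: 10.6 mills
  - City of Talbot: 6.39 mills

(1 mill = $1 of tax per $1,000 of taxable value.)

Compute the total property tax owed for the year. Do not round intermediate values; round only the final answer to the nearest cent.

Uncapped assessed value = $650,500 × 0.76 = $494,380
Cap limit = $316,600 × 1.04 = $329,264
Taxable assessed value = min($494,380, $329,264) = $329,264 (cap binds)
Hospital District: $329,264 × 0.0033 = $1,086.5712
Larchfield Township: $329,264 × 0.00208 = $684.86912
Saltmarsh County: $329,264 × 0.0106 = $3,490.1984
City of Talbot: $329,264 × 0.00639 = $2,103.99696
Total = $7,365.63568

$7,365.64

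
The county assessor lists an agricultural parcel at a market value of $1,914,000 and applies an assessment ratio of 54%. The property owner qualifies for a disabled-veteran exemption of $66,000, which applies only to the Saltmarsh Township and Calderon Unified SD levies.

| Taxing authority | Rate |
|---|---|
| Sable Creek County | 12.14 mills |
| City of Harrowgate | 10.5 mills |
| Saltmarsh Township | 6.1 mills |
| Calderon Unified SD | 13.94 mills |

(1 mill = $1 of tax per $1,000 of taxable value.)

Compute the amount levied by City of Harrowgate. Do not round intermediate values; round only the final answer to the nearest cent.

$10,852.38

Assessed value = $1,914,000 × 0.54 = $1,033,560
City of Harrowgate taxable value = $1,033,560 (exemption does not apply)
City of Harrowgate levy = $1,033,560 × 0.0105 = $10,852.38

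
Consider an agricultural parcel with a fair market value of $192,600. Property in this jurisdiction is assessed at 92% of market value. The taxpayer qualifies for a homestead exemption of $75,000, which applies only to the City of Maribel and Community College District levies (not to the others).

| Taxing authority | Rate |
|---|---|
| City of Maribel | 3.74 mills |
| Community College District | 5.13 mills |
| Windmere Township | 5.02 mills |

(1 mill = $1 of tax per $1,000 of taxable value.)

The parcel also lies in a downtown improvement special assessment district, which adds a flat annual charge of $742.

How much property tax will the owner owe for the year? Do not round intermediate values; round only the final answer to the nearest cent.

$2,537.95

Assessed value = $192,600 × 0.92 = $177,192
City of Maribel: ($177,192 − $75,000) × 0.00374 = $102,192 × 0.00374 = $382.19808
Community College District: ($177,192 − $75,000) × 0.00513 = $102,192 × 0.00513 = $524.24496
Windmere Township: $177,192 × 0.00502 = $889.50384
Levies subtotal = $1,795.94688
Total = $1,795.94688 + $742 = $2,537.94688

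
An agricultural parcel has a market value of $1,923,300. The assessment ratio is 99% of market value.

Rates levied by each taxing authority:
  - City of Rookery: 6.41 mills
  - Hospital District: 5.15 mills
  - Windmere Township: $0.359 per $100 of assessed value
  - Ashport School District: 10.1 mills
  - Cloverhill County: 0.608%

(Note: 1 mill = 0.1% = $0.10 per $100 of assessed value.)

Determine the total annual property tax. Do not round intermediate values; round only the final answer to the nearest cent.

Assessed value = $1,923,300 × 0.99 = $1,904,067
City of Rookery: $1,904,067 × 0.00641 = $12,205.06947
Hospital District: $1,904,067 × 0.00515 = $9,805.94505
Windmere Township: $1,904,067 × 0.00359 = $6,835.60053
Ashport School District: $1,904,067 × 0.0101 = $19,231.0767
Cloverhill County: $1,904,067 × 0.00608 = $11,576.72736
Total = $59,654.41911

$59,654.42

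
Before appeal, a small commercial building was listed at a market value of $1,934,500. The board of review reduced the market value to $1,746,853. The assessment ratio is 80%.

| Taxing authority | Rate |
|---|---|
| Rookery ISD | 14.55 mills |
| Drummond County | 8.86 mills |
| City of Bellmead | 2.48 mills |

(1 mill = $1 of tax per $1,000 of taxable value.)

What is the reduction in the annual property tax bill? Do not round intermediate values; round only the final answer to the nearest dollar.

$3,887

Old assessed value = $1,934,500 × 0.8 = $1,547,600
New assessed value = $1,746,853 × 0.8 = $1,397,482.4
Combined rate = 0.01455 + 0.00886 + 0.00248 = 0.02589
Old tax = $1,547,600 × 0.02589 = $40,067.364
New tax = $1,397,482.4 × 0.02589 = $36,180.819336
Reduction = $40,067.364 − $36,180.819336 = $3,886.544664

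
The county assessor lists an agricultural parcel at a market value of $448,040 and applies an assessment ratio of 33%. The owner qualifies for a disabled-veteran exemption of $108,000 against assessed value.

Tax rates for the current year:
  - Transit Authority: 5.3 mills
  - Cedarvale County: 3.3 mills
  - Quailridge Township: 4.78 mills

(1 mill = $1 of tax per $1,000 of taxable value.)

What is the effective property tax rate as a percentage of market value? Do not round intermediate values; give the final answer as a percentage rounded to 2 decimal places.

0.12%

Assessed value = $448,040 × 0.33 = $147,853.2
Taxable value = $147,853.2 − $108,000 = $39,853.2
Transit Authority: $39,853.2 × 0.0053 = $211.22196
Cedarvale County: $39,853.2 × 0.0033 = $131.51556
Quailridge Township: $39,853.2 × 0.00478 = $190.498296
Total tax = $533.235816
Effective rate = $533.235816 ÷ $448,040 = 0.12% of market value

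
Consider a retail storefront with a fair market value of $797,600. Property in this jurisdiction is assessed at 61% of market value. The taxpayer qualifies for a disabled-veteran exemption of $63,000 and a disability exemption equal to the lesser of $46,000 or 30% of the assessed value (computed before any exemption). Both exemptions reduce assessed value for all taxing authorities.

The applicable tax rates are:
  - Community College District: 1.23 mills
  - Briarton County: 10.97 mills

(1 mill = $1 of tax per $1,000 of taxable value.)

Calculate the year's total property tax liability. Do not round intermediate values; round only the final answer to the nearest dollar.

Assessed value = $797,600 × 0.61 = $486,536
Disability exemption = min($46,000, 30% × $486,536) = min($46,000, $145,960.8) = $46,000 (dollar cap binds)
Taxable value = $486,536 − $63,000 − $46,000 = $377,536
Community College District: $377,536 × 0.00123 = $464.36928
Briarton County: $377,536 × 0.01097 = $4,141.56992
Total = $4,605.9392

$4,606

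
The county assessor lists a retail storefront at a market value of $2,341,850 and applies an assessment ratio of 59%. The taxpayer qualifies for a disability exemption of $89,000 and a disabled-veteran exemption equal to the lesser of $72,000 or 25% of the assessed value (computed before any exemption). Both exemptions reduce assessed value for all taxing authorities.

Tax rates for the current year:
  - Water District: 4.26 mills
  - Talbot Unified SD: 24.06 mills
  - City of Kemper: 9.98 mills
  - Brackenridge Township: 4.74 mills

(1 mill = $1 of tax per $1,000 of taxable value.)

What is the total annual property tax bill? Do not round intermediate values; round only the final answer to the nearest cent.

Assessed value = $2,341,850 × 0.59 = $1,381,691.5
Disabled-veteran exemption = min($72,000, 25% × $1,381,691.5) = min($72,000, $345,422.875) = $72,000 (dollar cap binds)
Taxable value = $1,381,691.5 − $89,000 − $72,000 = $1,220,691.5
Water District: $1,220,691.5 × 0.00426 = $5,200.14579
Talbot Unified SD: $1,220,691.5 × 0.02406 = $29,369.83749
City of Kemper: $1,220,691.5 × 0.00998 = $12,182.50117
Brackenridge Township: $1,220,691.5 × 0.00474 = $5,786.07771
Total = $52,538.56216

$52,538.56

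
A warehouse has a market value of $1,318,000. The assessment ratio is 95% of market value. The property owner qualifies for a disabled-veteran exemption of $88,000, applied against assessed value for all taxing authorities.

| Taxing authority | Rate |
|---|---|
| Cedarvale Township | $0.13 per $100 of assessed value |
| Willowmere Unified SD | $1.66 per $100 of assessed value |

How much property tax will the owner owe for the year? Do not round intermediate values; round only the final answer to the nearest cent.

Assessed value = $1,318,000 × 0.95 = $1,252,100
Taxable value = $1,252,100 − $88,000 = $1,164,100
Cedarvale Township: $1,164,100 × 0.0013 = $1,513.33
Willowmere Unified SD: $1,164,100 × 0.0166 = $19,324.06
Total = $1,513.33 + $19,324.06 = $20,837.39

$20,837.39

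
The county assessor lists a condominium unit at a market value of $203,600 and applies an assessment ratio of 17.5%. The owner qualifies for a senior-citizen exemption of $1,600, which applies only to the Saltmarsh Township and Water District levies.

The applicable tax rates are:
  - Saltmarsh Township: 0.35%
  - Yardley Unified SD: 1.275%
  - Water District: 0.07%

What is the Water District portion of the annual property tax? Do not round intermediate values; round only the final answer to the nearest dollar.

$24

Assessed value = $203,600 × 0.175 = $35,630
Water District taxable value = $35,630 − $1,600 = $34,030
Water District levy = $34,030 × 0.0007 = $23.821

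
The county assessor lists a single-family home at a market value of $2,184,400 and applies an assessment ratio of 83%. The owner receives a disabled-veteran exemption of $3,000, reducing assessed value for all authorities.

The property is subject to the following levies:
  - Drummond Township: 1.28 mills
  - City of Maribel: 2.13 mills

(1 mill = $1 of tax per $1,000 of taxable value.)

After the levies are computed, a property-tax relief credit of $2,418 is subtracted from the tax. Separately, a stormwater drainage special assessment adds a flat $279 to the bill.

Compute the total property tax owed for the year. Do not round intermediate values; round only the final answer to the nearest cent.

$4,033.28

Assessed value = $2,184,400 × 0.83 = $1,813,052
Taxable value = $1,813,052 − $3,000 = $1,810,052
Drummond Township: $1,810,052 × 0.00128 = $2,316.86656
City of Maribel: $1,810,052 × 0.00213 = $3,855.41076
Levies subtotal = $6,172.27732
After credit = $6,172.27732 − $2,418 = $3,754.27732
Total = $3,754.27732 + $279 = $4,033.27732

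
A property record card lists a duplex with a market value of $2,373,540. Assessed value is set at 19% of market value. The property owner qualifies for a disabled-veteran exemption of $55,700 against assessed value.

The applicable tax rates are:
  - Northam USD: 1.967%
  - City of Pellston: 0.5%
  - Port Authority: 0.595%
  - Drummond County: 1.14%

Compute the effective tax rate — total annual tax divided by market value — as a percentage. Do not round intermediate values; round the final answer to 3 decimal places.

Assessed value = $2,373,540 × 0.19 = $450,972.6
Taxable value = $450,972.6 − $55,700 = $395,272.6
Northam USD: $395,272.6 × 0.01967 = $7,775.012042
City of Pellston: $395,272.6 × 0.005 = $1,976.363
Port Authority: $395,272.6 × 0.00595 = $2,351.87197
Drummond County: $395,272.6 × 0.0114 = $4,506.10764
Total tax = $16,609.354652
Effective rate = $16,609.354652 ÷ $2,373,540 = 0.700% of market value

0.700%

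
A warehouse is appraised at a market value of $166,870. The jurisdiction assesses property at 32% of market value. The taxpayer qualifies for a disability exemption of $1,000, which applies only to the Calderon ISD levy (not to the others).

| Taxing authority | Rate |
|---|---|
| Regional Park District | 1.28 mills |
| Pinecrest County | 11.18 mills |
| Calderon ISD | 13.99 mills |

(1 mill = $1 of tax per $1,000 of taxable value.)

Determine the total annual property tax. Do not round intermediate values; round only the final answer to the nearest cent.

Assessed value = $166,870 × 0.32 = $53,398.4
Regional Park District: $53,398.4 × 0.00128 = $68.349952
Pinecrest County: $53,398.4 × 0.01118 = $596.994112
Calderon ISD: ($53,398.4 − $1,000) × 0.01399 = $52,398.4 × 0.01399 = $733.053616
Total = $1,398.39768

$1,398.40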